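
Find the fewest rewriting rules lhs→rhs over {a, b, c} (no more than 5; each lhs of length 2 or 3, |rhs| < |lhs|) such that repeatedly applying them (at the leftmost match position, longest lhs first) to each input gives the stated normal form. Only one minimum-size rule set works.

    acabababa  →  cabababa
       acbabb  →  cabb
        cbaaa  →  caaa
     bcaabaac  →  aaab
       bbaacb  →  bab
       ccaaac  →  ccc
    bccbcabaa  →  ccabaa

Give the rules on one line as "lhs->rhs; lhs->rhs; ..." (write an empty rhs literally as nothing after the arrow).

  | acabababa => cabababa
  | acbabb => cbabb => cabb
  | cbaaa => caaa
  | bcaabaac => aaabaac => aaabac => aaabc => aaab

abc->ab; ac->c; bc->a; cb->c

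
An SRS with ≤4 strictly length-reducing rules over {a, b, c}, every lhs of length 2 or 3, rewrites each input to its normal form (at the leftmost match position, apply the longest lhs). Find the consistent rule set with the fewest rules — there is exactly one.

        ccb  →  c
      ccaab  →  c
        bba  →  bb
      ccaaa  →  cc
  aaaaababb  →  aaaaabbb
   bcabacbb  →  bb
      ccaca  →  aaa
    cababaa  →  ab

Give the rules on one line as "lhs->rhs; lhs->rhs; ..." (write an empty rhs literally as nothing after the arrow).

  | ccb => c
  | ccaab => ccab => ccb => c
  | bba => bb
  | ccaaa => ccaa => cca => cc

ba->b; ca->c; cb->; ccc->aa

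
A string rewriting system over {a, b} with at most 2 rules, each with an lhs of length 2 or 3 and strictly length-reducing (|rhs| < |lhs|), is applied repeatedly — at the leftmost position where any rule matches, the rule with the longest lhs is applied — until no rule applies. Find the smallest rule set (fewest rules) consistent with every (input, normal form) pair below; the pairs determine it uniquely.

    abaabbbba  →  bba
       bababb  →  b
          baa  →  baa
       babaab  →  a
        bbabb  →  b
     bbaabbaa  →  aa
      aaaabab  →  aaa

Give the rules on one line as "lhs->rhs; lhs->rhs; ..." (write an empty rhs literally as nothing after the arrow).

  | abaabbbba => aabbbba => abbba => bba
  | bababb => ababb => abb => b
  | baa
  | babaab => abaab => aab => a

ab->; bab->ab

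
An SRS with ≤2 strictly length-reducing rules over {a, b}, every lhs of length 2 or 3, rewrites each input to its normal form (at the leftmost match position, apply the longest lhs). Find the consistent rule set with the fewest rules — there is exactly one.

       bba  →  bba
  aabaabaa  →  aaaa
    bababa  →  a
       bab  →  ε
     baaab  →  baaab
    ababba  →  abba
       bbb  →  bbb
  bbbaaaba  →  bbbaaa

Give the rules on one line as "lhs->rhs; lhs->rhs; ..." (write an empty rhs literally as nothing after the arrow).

aba->a; bab->

  | bba
  | aabaabaa => aaabaa => aaaa
  | bababa => aba => a
  | bab => ε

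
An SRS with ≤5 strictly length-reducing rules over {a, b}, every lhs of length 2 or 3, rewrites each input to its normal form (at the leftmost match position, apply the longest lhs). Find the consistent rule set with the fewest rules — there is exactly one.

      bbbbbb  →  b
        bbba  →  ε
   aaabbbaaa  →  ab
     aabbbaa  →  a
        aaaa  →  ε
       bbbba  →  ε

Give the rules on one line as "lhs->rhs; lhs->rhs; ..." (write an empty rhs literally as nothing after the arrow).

aa->; aba->ab; ba->; bb->b

  | bbbbbb => bbbbb => bbbb => bbb => bb => b
  | bbba => bba => ba => ε
  | aaabbbaaa => abbbaaa => abbaaa => abaaa => abaa => aba => ab
  | aabbbaa => bbbaa => bbaa => baa => a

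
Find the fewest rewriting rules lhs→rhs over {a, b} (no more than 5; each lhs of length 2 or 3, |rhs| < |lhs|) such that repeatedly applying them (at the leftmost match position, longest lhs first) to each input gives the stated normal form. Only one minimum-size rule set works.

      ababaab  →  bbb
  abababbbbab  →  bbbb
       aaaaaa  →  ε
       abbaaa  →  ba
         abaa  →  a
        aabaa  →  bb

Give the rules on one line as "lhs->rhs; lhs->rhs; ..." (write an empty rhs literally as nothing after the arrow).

  | ababaab => baab => bbb
  | abababbbbab => babbbbab => bbbbab => bbbb
  | aaaaaa => aaaa => aa => ε
  | abbaaa => baaa => ba

aa->; aab->bb; ab->; aba->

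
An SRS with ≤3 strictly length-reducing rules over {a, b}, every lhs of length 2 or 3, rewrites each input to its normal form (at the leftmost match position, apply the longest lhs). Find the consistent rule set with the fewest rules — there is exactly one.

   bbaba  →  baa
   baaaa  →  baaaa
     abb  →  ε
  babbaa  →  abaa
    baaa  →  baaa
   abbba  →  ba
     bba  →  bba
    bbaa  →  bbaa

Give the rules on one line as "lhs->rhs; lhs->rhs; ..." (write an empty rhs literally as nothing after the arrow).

  | bbaba => baa
  | baaaa
  | abb => ε
  | babbaa => abaa

abb->; bab->a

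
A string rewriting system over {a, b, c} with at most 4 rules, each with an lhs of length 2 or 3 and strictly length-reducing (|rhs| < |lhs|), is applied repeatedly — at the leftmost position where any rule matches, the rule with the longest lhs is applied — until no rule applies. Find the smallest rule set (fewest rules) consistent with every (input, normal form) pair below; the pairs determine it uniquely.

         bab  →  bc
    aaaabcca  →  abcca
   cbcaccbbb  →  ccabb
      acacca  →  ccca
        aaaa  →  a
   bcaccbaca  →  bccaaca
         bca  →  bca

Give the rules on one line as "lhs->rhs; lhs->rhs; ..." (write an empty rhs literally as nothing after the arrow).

aaa->; acc->cc; bab->bc; cb->a

  | bab => bc
  | aaaabcca => abcca
  | cbcaccbbb => acaccbbb => acccbbb => cccbbb => ccabb
  | acacca => accca => ccca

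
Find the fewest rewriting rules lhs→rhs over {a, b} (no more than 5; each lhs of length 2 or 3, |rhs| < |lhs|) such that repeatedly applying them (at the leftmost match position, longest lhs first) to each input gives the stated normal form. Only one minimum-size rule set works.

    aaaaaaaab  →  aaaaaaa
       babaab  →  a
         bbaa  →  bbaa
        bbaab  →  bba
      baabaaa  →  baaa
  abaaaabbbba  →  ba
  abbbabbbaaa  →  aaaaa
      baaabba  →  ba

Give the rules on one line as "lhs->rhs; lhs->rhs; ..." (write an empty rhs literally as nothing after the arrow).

ab->; aba->; bab->; bbb->aa

  | aaaaaaaab => aaaaaaa
  | babaab => aab => a
  | bbaa
  | bbaab => bba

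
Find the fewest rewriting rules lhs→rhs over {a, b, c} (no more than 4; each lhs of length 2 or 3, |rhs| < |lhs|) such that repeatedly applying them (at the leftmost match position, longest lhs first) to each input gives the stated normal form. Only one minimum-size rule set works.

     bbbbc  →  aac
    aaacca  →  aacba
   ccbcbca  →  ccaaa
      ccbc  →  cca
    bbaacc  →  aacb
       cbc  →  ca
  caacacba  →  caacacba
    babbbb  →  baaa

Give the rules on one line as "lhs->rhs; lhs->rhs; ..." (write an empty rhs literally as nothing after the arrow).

  | bbbbc => abbc => aac
  | aaacca => aacba
  | ccbcbca => ccabca => ccaaa
  | ccbc => cca

acc->cb; bb->a; bc->a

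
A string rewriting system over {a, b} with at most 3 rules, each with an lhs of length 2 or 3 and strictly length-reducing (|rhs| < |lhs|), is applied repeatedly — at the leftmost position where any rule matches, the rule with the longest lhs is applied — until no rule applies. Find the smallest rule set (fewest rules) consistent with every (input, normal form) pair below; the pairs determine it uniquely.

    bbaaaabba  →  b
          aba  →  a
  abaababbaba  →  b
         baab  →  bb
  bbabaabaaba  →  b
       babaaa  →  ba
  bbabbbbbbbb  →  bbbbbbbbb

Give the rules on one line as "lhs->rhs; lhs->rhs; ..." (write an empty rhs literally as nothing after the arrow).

aa->; ab->; bba->b

  | bbaaaabba => baaabba => babba => bba => b
  | aba => a
  | abaababbaba => aababbaba => babbaba => bbaba => bba => b
  | baab => bb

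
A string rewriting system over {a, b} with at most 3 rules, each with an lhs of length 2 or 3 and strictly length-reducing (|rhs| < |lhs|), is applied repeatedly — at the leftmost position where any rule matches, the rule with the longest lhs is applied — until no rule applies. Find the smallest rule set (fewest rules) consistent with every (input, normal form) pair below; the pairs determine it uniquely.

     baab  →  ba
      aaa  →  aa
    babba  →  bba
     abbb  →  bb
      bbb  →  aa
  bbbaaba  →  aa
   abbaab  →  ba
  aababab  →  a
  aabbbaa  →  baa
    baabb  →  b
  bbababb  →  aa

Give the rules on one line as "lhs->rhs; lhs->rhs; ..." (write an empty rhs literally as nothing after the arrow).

  | baab => ba
  | aaa => aa
  | babba => bba
  | abbb => bb

aaa->aa; ab->; bbb->aa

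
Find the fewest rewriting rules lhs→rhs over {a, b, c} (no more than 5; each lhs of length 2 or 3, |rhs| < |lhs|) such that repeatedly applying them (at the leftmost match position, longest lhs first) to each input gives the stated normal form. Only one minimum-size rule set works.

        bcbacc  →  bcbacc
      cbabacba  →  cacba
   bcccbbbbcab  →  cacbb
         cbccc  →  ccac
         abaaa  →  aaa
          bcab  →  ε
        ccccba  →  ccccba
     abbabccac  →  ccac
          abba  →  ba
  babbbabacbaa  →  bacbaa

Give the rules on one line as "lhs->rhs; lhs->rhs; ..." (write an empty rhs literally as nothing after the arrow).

  | bcbacc
  | cbabacba => cacba
  | bcccbbbbcab => cacbbbbcab => cacbbbab => cacbb
  | cbccc => ccac

ab->; bab->; bca->a; bcc->ca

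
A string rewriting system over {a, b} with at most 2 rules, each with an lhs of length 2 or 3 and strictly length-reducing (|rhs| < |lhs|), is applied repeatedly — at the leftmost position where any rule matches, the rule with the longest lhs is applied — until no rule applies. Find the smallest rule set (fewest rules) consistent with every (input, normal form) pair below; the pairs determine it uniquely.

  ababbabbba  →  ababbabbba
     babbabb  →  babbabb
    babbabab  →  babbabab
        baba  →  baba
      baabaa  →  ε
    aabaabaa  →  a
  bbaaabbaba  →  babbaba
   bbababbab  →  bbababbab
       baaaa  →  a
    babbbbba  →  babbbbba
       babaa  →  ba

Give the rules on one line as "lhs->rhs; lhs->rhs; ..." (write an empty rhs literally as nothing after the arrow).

  | ababbabbba
  | babbabb
  | babbabab
  | baba

aa->a; baa->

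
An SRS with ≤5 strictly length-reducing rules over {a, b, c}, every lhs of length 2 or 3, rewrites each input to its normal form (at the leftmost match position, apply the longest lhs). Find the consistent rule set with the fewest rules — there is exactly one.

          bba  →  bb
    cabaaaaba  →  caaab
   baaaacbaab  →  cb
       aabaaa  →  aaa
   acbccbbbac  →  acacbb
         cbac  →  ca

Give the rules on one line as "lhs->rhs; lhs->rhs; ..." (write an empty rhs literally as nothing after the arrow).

aac->c; ba->b; baa->; bc->a

  | bba => bb
  | cabaaaaba => caaaba => caaab
  | baaaacbaab => aacbaab => cbaab => cb
  | aabaaa => aaa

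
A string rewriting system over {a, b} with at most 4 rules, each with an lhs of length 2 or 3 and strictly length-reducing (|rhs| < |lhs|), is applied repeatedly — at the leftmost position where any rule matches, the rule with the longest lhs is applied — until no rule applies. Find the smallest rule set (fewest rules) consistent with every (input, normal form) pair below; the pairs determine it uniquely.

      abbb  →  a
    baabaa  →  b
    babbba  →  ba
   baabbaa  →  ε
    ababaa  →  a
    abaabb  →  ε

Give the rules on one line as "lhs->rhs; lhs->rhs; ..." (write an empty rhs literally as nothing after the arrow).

aa->; aab->bb; aba->ba; bb->a

  | abbb => aab => bb => a
  | baabaa => bbbaa => abaa => baa => b
  | babbba => baaba => bbba => aba => ba
  | baabbaa => bbbbaa => abbaa => aaaa => aa => ε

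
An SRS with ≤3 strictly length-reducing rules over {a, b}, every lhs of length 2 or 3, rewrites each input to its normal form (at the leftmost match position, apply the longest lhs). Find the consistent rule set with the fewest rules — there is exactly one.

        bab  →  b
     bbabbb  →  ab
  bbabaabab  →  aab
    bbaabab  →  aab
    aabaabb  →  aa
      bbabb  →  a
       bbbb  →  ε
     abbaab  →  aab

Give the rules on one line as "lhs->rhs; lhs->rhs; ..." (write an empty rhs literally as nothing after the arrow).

aaa->aa; ba->; bb->

  | bab => b
  | bbabbb => abbb => ab
  | bbabaabab => abaabab => aabab => aab
  | bbaabab => aabab => aab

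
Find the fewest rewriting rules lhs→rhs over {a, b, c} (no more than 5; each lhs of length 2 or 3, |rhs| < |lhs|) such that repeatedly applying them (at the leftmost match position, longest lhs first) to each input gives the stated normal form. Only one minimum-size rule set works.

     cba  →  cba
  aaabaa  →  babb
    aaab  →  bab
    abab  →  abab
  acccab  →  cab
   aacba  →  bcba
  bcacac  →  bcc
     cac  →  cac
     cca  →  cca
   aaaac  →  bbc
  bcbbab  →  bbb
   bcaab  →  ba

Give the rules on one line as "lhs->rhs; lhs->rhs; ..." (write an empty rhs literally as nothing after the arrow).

  | cba
  | aaabaa => babaa => babb
  | aaab => bab
  | abab

aa->b; aca->; acc->; cbb->a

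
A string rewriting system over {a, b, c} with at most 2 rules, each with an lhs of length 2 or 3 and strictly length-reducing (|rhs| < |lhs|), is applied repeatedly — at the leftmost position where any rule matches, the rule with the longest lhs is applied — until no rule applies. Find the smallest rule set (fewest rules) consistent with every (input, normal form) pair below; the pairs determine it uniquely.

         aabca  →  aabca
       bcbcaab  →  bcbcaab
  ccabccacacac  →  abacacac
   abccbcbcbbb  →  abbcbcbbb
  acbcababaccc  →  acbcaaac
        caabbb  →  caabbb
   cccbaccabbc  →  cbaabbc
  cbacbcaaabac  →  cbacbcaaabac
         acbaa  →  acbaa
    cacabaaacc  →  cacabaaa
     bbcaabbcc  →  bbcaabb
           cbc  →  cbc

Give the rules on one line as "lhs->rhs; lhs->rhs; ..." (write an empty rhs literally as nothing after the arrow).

bab->a; cc->

  | aabca
  | bcbcaab
  | ccabccacacac => abccacacac => abacacac
  | abccbcbcbbb => abbcbcbbb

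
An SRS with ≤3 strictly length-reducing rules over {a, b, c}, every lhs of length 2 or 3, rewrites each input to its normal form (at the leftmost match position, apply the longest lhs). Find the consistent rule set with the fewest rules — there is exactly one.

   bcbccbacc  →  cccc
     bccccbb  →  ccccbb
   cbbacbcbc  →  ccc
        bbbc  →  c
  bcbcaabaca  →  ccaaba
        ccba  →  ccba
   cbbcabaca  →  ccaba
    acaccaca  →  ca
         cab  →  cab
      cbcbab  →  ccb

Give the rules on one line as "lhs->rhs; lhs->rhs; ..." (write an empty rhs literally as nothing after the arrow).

  | bcbccbacc => cbccbacc => cccbacc => cccbc => cccc
  | bccccbb => ccccbb
  | cbbacbcbc => cbbbcbc => cbbcbc => cbcbc => ccbc => ccc
  | bbbc => bbc => bc => c

ac->; bab->b; bc->c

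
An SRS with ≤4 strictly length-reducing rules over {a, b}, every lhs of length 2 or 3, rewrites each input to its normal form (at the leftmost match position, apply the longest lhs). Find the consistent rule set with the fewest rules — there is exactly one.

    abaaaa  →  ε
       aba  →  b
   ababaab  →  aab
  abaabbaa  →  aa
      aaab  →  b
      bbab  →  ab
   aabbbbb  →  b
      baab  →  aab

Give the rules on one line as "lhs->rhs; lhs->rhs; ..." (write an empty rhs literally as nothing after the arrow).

  | abaaaa => baaa => aaa => ε
  | aba => b
  | ababaab => bbaab => baab => aab
  | abaabbaa => babbaa => abbaa => aa

aaa->; aba->b; abb->; ba->a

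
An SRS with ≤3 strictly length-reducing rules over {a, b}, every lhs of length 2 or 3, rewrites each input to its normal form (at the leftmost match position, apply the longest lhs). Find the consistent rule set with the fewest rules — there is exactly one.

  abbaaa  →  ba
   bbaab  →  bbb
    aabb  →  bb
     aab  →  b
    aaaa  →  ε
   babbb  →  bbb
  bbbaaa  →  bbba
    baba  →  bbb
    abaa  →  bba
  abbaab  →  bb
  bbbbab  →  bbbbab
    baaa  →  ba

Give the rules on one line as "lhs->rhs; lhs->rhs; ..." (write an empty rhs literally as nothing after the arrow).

  | abbaaa => baaa => ba
  | bbaab => bbb
  | aabb => bb
  | aab => b

aa->; aba->bb; abb->b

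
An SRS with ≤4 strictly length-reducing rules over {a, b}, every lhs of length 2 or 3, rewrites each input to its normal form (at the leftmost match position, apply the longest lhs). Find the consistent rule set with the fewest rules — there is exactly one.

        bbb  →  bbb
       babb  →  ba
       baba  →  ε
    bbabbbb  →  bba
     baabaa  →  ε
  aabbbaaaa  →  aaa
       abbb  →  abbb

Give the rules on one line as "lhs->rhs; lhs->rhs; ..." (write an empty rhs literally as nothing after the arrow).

  | bbb
  | babb => bab => ba
  | baba => baa => ε
  | bbabbbb => bbabbb => bbabb => bbab => bba

aab->ba; baa->; bab->ba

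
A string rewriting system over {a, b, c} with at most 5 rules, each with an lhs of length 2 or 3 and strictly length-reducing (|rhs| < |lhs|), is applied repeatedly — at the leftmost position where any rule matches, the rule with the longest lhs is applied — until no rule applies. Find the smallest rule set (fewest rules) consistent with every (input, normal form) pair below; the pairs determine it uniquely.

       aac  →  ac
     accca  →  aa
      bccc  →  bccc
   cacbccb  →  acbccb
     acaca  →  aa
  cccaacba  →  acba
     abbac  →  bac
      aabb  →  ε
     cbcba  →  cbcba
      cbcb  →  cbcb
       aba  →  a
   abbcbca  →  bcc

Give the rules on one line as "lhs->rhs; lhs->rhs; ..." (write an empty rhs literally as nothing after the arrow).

  | aac => ac
  | accca => acca => aca => aa
  | bccc
  | cacbccb => acbccb

aac->ac; ab->; bca->c; ca->a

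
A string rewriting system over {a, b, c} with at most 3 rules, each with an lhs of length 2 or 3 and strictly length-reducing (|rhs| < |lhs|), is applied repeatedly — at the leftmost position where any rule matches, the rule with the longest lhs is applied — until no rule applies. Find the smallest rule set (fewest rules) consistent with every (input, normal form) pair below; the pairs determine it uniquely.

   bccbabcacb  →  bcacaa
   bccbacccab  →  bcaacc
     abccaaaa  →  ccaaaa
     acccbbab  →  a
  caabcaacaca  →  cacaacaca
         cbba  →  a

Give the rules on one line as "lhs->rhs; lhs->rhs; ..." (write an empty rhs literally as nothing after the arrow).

ab->; cab->; cb->a

  | bccbabcacb => bcaabcacb => bcacacb => bcacaa
  | bccbacccab => bcaacccab => bcaacc
  | abccaaaa => ccaaaa
  | acccbbab => accabab => acab => a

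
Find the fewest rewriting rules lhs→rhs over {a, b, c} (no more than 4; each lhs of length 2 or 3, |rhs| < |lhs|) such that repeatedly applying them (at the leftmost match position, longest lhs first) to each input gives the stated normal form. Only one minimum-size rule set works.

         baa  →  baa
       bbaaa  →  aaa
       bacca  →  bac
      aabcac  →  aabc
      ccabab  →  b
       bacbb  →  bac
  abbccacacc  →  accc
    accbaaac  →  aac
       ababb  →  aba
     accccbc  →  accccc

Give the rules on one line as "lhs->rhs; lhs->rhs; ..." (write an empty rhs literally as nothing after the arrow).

bb->; ca->; cb->c

  | baa
  | bbaaa => aaa
  | bacca => bac
  | aabcac => aabc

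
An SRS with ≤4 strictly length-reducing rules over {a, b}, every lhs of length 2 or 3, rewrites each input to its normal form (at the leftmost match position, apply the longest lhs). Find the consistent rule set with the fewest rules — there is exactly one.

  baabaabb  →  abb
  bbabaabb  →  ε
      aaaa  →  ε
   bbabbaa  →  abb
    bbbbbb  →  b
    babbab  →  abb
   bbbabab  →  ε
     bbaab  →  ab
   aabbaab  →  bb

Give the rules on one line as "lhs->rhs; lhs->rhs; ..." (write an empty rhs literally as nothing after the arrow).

aa->; aab->; ba->b; bbb->ab

  | baabaabb => babaabb => bbaabb => bbabb => bbbb => abb
  | bbabaabb => bbbaabb => abaabb => ababb => abbb => aab => ε
  | aaaa => aa => ε
  | bbabbaa => bbbbaa => abbaa => abba => abb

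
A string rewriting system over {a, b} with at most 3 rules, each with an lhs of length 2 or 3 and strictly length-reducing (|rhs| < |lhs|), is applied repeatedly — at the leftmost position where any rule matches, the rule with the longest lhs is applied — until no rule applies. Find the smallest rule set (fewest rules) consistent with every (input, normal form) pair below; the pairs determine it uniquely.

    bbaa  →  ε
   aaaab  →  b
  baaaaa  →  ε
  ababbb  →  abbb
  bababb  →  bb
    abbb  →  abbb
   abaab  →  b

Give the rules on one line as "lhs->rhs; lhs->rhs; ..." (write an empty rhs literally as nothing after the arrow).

aa->; ba->

  | bbaa => ba => ε
  | aaaab => aab => b
  | baaaaa => aaaa => aa => ε
  | ababbb => abbb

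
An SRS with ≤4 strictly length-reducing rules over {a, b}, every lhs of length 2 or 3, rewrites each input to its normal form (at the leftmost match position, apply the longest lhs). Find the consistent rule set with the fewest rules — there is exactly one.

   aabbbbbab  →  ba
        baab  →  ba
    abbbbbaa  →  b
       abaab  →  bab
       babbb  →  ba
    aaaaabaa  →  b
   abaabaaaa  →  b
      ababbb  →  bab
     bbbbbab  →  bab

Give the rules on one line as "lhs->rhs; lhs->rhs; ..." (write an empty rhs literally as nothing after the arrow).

  | aabbbbbab => bbbbbbab => babbbab => babaab => bbbab => baab => bbb => ba
  | baab => bbb => ba
  | abbbbbaa => ababbaa => bbbbaa => babaa => bbba => baa => bb => b
  | abaab => bbab => bab

aa->b; aba->bb; bb->b; bbb->ba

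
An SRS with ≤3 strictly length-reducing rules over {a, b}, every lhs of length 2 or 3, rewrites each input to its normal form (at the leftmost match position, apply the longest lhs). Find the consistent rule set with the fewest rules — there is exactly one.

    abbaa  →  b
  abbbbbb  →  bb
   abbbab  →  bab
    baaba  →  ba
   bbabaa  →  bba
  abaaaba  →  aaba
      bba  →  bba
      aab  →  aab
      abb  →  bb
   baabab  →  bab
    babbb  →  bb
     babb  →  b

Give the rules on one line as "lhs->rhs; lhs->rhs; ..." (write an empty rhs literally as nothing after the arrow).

abb->bb; baa->; bbb->b

  | abbaa => bbaa => b
  | abbbbbb => bbbbbb => bbbb => bb
  | abbbab => bbbab => bab
  | baaba => ba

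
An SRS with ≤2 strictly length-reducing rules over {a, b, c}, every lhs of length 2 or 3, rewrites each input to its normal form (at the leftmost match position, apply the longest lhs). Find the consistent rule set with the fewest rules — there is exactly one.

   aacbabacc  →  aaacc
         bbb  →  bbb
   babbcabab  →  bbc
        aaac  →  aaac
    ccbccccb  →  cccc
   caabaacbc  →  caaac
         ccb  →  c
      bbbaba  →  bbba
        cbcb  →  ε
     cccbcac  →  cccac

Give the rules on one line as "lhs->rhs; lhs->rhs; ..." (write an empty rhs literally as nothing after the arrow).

ab->; cb->

  | aacbabacc => aaabacc => aaacc
  | bbb
  | babbcabab => bbcabab => bbcab => bbc
  | aaac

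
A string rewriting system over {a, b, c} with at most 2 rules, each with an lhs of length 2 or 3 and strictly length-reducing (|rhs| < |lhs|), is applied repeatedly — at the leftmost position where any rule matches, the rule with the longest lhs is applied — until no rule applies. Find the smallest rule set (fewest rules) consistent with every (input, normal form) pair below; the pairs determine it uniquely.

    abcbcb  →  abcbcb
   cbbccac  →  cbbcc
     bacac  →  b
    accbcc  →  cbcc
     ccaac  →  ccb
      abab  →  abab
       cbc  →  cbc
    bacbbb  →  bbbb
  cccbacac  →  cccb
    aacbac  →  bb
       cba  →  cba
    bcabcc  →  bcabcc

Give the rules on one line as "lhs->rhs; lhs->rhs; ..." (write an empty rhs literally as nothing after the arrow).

  | abcbcb
  | cbbccac => cbbcc
  | bacac => bac => b
  | accbcc => cbcc

aac->b; ac->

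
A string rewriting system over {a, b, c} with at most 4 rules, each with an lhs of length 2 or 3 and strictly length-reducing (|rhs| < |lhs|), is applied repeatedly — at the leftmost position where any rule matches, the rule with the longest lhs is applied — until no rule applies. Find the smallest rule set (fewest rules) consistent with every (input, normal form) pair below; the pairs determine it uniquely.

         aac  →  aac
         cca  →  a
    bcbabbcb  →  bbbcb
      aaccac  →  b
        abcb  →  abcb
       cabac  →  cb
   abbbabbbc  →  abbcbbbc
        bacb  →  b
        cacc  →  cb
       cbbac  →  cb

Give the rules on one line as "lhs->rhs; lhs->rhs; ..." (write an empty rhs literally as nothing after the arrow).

acc->b; ba->c; cc->

  | aac
  | cca => a
  | bcbabbcb => bccbbcb => bbbcb
  | aaccac => abac => acc => b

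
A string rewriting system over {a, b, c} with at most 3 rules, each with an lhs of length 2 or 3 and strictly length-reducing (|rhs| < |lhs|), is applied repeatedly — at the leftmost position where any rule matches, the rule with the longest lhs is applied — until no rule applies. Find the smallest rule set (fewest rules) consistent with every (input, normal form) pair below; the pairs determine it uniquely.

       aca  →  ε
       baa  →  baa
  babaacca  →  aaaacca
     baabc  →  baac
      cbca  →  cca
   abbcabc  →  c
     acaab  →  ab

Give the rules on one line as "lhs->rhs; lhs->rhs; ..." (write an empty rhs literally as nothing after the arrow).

aca->; bab->aa; bc->c

  | aca => ε
  | baa
  | babaacca => aaaacca
  | baabc => baac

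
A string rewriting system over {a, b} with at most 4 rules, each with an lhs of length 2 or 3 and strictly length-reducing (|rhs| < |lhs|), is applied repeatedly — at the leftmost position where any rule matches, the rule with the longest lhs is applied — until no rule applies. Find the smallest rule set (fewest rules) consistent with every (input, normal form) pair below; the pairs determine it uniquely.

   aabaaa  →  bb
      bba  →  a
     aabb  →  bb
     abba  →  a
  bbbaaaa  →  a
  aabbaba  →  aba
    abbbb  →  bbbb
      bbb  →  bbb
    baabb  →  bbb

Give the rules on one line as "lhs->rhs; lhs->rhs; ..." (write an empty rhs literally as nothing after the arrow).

  | aabaaa => aabb => abb => bb
  | bba => a
  | aabb => abb => bb
  | abba => bba => a

aaa->b; abb->bb; bba->a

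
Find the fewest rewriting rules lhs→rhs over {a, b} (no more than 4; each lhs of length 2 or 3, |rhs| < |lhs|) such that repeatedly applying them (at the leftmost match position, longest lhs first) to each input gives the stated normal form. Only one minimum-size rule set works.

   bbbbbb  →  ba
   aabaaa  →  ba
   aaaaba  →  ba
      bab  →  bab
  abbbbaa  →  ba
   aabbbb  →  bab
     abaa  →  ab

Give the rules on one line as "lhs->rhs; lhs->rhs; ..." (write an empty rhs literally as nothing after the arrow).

aa->; abb->b; bbb->ba

  | bbbbbb => babbb => bbb => ba
  | aabaaa => baaa => ba
  | aaaaba => aaba => ba
  | bab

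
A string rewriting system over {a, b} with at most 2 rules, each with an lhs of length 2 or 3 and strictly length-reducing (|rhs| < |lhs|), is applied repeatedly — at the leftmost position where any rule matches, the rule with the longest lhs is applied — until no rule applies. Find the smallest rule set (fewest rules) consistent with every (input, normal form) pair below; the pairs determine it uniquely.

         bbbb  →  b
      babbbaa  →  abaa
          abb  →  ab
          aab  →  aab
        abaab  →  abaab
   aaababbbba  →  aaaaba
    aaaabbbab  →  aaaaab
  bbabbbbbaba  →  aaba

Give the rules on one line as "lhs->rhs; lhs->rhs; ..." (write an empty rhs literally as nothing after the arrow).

bab->ab; bb->b

  | bbbb => bbb => bb => b
  | babbbaa => abbbaa => abbaa => abaa
  | abb => ab
  | aab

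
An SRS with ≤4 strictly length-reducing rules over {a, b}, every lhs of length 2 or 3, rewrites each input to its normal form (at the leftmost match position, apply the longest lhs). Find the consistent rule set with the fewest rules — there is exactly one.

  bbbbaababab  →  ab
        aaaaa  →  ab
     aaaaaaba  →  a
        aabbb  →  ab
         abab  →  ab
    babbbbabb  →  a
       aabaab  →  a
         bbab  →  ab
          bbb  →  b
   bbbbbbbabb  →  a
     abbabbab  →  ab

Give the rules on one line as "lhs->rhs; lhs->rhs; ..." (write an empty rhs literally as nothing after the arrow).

aa->a; aaa->ab; ba->a; bb->

  | bbbbaababab => bbaababab => aababab => ababab => aabab => abab => aab => ab
  | aaaaa => abaa => aaa => ab
  | aaaaaaba => abaaaba => aaaaba => ababa => aaba => aba => aa => a
  | aabbb => abbb => ab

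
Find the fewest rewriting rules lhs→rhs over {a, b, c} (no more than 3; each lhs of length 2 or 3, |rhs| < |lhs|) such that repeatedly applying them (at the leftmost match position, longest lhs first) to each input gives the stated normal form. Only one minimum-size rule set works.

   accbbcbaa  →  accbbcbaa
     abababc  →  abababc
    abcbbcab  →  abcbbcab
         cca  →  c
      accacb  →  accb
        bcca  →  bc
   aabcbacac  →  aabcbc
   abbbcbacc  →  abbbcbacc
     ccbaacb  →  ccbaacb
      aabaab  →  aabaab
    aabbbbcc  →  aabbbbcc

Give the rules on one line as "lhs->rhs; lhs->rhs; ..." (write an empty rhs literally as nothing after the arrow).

aca->; cca->c

  | accbbcbaa
  | abababc
  | abcbbcab
  | cca => c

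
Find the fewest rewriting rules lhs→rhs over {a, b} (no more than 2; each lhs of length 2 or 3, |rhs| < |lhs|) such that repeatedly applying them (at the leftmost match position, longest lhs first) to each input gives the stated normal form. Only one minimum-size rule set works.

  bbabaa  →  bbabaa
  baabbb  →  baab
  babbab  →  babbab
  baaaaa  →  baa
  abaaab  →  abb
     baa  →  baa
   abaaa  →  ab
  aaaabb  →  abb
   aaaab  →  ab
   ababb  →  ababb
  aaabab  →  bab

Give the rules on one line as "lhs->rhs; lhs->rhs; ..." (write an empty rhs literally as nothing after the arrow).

aaa->; bbb->b

  | bbabaa
  | baabbb => baab
  | babbab
  | baaaaa => baa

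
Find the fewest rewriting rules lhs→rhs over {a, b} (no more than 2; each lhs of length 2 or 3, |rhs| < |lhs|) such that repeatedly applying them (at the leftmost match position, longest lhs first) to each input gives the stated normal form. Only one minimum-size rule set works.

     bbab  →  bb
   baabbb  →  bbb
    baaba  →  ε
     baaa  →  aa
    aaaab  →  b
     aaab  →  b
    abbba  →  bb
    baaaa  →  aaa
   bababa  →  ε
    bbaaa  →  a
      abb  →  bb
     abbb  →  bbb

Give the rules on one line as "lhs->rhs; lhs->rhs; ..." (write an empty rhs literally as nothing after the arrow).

ab->b; ba->

  | bbab => bb
  | baabbb => abbb => bbb
  | baaba => aba => ba => ε
  | baaa => aa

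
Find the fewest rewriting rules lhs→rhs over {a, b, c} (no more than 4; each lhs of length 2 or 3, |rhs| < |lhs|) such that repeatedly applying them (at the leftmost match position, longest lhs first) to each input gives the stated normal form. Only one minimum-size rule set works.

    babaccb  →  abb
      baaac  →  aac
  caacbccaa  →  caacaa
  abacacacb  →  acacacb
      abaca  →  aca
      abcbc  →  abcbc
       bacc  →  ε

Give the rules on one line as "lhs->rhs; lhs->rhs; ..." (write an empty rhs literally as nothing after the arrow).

  | babaccb => bbaccb => bccb => abb
  | baaac => aac
  | caacbccaa => caacabaa => caacaa
  | abacacacb => acacacb

ba->; bab->bb; bcc->ab; cc->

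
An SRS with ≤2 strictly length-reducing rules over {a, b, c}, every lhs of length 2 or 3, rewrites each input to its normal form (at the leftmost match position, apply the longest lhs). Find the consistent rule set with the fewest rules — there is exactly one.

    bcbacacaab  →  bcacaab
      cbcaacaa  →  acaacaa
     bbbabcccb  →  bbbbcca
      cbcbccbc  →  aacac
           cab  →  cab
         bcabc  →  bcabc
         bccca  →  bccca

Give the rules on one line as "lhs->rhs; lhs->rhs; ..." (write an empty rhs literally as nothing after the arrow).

ba->b; cb->a

  | bcbacacaab => baacacaab => bacacaab => bcacaab
  | cbcaacaa => acaacaa
  | bbbabcccb => bbbbcccb => bbbbcca
  | cbcbccbc => acbccbc => aaccbc => aacac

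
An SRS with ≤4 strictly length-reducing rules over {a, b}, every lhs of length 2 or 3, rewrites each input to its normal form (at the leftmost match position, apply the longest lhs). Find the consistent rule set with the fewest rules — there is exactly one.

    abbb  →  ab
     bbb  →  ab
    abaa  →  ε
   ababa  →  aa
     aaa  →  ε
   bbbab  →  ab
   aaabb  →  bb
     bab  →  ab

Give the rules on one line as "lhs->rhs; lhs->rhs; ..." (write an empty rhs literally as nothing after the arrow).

  | abbb => aab => ab
  | bbb => ab
  | abaa => aaa => ε
  | ababa => aaba => aba => aa

aaa->; aab->ab; ba->a; bbb->ab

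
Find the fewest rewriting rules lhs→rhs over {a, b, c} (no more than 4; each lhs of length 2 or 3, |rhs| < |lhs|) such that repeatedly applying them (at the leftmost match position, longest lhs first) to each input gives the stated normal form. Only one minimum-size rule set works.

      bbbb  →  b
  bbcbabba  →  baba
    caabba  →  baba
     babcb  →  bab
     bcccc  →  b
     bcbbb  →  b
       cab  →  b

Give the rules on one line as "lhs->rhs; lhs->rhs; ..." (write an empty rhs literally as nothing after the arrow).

bb->b; bc->b; ca->b

  | bbbb => bbb => bb => b
  | bbcbabba => bcbabba => bbabba => babba => baba
  | caabba => babba => baba
  | babcb => babb => bab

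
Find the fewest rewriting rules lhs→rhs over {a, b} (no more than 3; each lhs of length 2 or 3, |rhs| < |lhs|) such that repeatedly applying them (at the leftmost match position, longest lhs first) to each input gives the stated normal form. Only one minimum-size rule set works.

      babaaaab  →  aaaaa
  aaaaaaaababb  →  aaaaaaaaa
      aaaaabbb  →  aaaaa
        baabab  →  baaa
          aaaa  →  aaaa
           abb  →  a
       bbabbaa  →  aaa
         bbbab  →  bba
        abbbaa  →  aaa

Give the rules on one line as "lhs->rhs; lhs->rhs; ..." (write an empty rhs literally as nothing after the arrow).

  | babaaaab => aaaaab => aaaaa
  | aaaaaaaababb => aaaaaaaaabb => aaaaaaaaab => aaaaaaaaa
  | aaaaabbb => aaaaabb => aaaaab => aaaaa
  | baabab => baaab => baaa

ab->a; bab->a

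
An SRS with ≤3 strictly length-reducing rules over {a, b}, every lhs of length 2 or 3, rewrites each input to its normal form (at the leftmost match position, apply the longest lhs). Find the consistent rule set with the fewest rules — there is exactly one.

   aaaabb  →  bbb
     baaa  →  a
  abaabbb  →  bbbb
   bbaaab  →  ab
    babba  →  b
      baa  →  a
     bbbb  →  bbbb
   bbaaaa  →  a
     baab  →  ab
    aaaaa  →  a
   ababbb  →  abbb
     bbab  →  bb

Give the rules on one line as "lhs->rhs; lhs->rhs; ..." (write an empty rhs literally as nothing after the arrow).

  | aaaabb => aaabb => aabb => bbb
  | baaa => aa => a
  | abaabbb => aabbb => bbbb
  | bbaaab => baab => ab

aa->a; aab->bb; ba->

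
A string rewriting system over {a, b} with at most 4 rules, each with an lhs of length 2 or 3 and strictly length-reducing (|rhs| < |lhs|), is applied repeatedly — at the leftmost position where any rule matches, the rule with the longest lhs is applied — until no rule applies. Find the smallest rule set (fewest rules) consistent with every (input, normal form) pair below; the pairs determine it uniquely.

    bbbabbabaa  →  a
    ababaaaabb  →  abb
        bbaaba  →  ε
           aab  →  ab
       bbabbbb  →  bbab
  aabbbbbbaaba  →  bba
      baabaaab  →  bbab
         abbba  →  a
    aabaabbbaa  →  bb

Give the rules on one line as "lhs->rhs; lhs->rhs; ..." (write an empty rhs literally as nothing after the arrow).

aa->a; aaa->b; aba->b; bbb->

  | bbbabbabaa => abbabaa => abbba => aa => a
  | ababaaaabb => bbaaaabb => bbbabb => abb
  | bbaaba => bbaba => bbb => ε
  | aab => ab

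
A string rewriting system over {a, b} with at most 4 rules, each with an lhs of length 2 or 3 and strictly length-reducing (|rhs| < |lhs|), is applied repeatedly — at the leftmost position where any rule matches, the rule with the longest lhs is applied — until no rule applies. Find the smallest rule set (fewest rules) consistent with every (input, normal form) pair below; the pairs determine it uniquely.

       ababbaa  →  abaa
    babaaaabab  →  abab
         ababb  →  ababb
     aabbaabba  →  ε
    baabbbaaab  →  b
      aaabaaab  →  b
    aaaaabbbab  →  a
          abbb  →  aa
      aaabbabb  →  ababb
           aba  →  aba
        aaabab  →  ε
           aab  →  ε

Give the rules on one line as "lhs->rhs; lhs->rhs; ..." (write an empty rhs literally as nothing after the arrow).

aaa->bb; aab->; bba->; bbb->a

  | ababbaa => abaa
  | babaaaabab => babbbabab => baaabab => bbbbab => abab
  | ababb
  | aabbaabba => baabba => bba => ε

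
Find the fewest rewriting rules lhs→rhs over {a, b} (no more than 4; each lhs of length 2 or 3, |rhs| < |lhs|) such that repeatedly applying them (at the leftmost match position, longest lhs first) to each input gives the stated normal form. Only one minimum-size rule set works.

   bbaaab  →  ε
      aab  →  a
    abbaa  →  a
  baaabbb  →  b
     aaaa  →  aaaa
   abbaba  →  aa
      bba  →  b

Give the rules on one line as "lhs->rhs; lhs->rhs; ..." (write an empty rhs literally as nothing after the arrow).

ab->; ba->; bab->a

  | bbaaab => baab => ab => ε
  | aab => a
  | abbaa => baa => a
  | baaabbb => aabbb => abb => b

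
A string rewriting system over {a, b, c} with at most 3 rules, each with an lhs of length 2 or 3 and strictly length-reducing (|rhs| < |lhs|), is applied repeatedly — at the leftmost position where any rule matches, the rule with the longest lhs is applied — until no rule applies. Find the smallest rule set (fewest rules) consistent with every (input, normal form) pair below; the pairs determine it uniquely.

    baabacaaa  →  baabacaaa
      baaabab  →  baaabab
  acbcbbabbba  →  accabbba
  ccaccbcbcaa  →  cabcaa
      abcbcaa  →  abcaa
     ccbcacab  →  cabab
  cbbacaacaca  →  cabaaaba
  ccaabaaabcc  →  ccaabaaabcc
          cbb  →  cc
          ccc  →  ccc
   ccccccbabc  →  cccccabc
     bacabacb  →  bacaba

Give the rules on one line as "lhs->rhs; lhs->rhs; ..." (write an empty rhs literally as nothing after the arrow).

cac->ab; cb->; cbb->cc

  | baabacaaa
  | baaabab
  | acbcbbabbba => acbbabbba => accabbba
  | ccaccbcbcaa => cabcbcbcaa => cabcbcaa => cabcaa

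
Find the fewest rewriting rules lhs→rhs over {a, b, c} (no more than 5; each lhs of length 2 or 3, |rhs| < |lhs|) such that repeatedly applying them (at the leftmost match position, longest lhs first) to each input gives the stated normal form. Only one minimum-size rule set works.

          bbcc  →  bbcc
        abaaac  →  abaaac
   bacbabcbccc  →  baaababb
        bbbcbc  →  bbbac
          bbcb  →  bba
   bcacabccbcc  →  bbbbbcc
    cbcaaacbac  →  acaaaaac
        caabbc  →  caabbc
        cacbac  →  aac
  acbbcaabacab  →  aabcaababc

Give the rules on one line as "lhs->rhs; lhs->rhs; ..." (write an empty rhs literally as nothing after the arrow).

  | bbcc
  | abaaac
  | bacbabcbccc => baaabcbccc => baaabaccc => baaababb
  | bbbcbc => bbbac

cab->bc; cac->c; cb->a; ccc->bb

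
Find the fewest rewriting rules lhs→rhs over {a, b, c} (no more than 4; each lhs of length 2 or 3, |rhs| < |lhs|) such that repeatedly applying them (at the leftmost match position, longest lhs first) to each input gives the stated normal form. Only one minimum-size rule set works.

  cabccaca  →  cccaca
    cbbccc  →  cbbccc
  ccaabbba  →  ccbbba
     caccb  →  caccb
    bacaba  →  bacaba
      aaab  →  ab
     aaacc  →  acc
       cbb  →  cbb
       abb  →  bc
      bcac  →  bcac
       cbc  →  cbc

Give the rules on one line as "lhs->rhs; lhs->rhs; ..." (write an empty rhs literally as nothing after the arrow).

  | cabccaca => cccaca
  | cbbccc
  | ccaabbba => ccbbba
  | caccb

aa->; abb->bc; abc->c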